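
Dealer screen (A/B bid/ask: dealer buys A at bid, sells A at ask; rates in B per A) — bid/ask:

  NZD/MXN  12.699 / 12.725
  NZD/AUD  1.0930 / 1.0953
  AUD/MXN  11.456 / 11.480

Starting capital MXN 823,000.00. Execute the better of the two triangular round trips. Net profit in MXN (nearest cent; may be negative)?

Best loop MXN → AUD → NZD → MXN:
MXN 823,000.00 ÷ 11.480 (buy AUD at ask) = AUD 71,689.90
AUD 71,689.90 ÷ 1.0953 (buy NZD at ask) = NZD 65,452.29
NZD 65,452.29 × 12.699 (sell NZD at bid) = MXN 831,178.66

Net profit: MXN 8,178.66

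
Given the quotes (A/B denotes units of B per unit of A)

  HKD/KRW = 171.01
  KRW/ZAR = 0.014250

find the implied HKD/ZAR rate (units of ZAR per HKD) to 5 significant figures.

HKD/ZAR = 2.4369

1 HKD × 171.01 = 171.01 KRW
171.01 KRW × 0.014250 = 2.43689 ZAR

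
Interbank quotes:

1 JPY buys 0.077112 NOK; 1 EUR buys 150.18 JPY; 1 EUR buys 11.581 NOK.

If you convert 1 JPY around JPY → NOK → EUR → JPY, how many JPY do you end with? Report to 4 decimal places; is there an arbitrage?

Around JPY → NOK → EUR → JPY: 1 × 0.077112 ÷ 11.581 × 150.18 = 0.999972
Product ≈ 1 (deviation 0.003%, within rounding noise).

1.0000 (no arbitrage)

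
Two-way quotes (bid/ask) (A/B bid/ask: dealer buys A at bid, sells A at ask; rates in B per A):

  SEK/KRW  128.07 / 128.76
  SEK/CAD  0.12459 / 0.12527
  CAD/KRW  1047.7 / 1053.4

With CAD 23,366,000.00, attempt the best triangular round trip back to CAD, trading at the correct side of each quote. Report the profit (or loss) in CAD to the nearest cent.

Best loop CAD → KRW → SEK → CAD:
CAD 23,366,000.00 × 1047.7 (sell CAD at bid) = KRW 24,480,558,200
KRW 24,480,558,200 ÷ 128.76 (buy SEK at ask) = SEK 190,125,490.84
SEK 190,125,490.84 × 0.12459 (sell SEK at bid) = CAD 23,687,734.90

Net profit: CAD 321,734.90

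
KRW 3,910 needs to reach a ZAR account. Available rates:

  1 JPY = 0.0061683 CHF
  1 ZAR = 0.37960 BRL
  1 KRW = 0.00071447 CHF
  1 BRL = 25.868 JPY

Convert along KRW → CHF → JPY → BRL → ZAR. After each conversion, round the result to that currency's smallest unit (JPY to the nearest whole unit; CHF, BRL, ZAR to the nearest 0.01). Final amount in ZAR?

KRW 3,910 × 0.00071447 = CHF 2.79
CHF 2.79 ÷ 0.0061683 = JPY 452
JPY 452 ÷ 25.868 = BRL 17.47
BRL 17.47 ÷ 0.37960 = ZAR 46.02

ZAR 46.02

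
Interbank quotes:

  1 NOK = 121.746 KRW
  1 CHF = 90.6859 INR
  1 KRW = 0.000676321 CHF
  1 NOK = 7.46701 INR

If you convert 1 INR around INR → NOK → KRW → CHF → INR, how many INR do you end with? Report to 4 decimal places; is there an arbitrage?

1.0000 (no arbitrage)

Around INR → NOK → KRW → CHF → INR: 1 ÷ 7.46701 × 121.746 × 0.000676321 × 90.6859 = 1.000001
Product ≈ 1 (deviation 0.000%, within rounding noise).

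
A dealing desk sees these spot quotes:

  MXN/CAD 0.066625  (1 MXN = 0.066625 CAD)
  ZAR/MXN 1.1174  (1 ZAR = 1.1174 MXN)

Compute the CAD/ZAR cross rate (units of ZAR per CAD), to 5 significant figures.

1 CAD ÷ 0.066625 = 15.0094 MXN
15.0094 MXN ÷ 1.1174 = 13.4324 ZAR

CAD/ZAR = 13.432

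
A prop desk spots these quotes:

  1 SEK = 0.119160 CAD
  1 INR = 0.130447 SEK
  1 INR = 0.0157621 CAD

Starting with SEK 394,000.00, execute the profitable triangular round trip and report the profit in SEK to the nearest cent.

Profitable loop is SEK → INR → CAD → SEK:
SEK 394,000.00 ÷ 0.130447 = INR 3,020,383.76
INR 3,020,383.76 × 0.0157621 = CAD 47,607.59
CAD 47,607.59 ÷ 0.119160 = SEK 399,526.61
Profit = SEK 399,526.61 − SEK 394,000.00

Profit: SEK 5,526.61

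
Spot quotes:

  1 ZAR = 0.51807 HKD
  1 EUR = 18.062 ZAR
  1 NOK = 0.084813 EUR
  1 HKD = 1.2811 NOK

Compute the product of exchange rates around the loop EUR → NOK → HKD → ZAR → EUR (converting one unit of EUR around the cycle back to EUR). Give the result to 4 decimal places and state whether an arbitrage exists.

0.9836 (arbitrage exists)

Around EUR → NOK → HKD → ZAR → EUR: 1 ÷ 0.084813 ÷ 1.2811 ÷ 0.51807 ÷ 18.062 = 0.983559
Product < 1; profitable direction is EUR → ZAR → HKD → NOK → EUR.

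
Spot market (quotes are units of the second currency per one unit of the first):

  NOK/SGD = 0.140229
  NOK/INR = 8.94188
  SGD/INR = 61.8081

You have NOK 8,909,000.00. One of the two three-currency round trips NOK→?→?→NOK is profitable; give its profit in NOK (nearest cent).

Profitable loop is NOK → INR → SGD → NOK:
NOK 8,909,000.00 × 8.94188 = INR 79,663,208.92
INR 79,663,208.92 ÷ 61.8081 = SGD 1,288,879.76
SGD 1,288,879.76 ÷ 0.140229 = NOK 9,191,249.72
Profit = NOK 9,191,249.72 − NOK 8,909,000.00

Profit: NOK 282,249.72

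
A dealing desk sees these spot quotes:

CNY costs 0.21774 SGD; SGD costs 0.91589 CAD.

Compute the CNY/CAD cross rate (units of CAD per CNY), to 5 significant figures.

CNY/CAD = 0.19943

1 CNY × 0.21774 = 0.21774 SGD
0.21774 SGD × 0.91589 = 0.199426 CAD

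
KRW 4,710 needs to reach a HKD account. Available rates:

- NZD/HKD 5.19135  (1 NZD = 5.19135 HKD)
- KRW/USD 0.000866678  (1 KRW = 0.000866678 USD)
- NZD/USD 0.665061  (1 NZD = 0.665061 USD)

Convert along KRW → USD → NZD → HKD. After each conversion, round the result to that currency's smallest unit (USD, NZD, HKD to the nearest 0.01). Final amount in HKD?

KRW 4,710 × 0.000866678 = USD 4.08
USD 4.08 ÷ 0.665061 = NZD 6.13
NZD 6.13 × 5.19135 = HKD 31.82

HKD 31.82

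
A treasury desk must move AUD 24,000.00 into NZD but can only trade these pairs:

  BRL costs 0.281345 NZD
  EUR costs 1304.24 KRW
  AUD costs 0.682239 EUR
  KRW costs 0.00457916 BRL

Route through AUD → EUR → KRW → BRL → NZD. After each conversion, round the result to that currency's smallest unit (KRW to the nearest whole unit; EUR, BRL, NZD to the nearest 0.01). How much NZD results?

NZD 27,512.52

AUD 24,000.00 × 0.682239 = EUR 16,373.74
EUR 16,373.74 × 1304.24 = KRW 21,355,287
KRW 21,355,287 × 0.00457916 = BRL 97,789.28
BRL 97,789.28 × 0.281345 = NZD 27,512.52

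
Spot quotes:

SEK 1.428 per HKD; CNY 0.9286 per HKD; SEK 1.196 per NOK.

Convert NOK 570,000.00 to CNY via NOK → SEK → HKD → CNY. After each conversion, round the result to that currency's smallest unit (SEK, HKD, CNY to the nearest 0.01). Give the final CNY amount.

NOK 570,000.00 × 1.196 = SEK 681,720.00
SEK 681,720.00 ÷ 1.428 = HKD 477,394.96
HKD 477,394.96 × 0.9286 = CNY 443,308.96

CNY 443,308.96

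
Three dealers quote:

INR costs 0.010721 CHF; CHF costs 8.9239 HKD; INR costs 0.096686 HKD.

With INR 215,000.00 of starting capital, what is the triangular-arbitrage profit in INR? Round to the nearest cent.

Profitable loop is INR → HKD → CHF → INR:
INR 215,000.00 × 0.096686 = HKD 20,787.49
HKD 20,787.49 ÷ 8.9239 = CHF 2,329.42
CHF 2,329.42 ÷ 0.010721 = INR 217,276.15
Profit = INR 217,276.15 − INR 215,000.00

Profit: INR 2,276.15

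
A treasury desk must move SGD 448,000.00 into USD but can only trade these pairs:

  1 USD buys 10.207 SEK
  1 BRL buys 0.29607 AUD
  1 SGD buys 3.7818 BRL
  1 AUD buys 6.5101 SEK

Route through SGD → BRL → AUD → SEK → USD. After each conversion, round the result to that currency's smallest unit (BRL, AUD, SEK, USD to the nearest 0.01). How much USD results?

USD 319,934.09

SGD 448,000.00 × 3.7818 = BRL 1,694,246.40
BRL 1,694,246.40 × 0.29607 = AUD 501,615.53
AUD 501,615.53 × 6.5101 = SEK 3,265,567.26
SEK 3,265,567.26 ÷ 10.207 = USD 319,934.09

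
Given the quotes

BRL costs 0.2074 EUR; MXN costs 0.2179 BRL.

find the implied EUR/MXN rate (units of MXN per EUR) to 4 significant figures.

EUR/MXN = 22.13

1 EUR ÷ 0.2074 = 4.8216 BRL
4.8216 BRL ÷ 0.2179 = 22.1276 MXN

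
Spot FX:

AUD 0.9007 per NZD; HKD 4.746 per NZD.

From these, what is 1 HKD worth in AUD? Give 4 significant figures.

1 HKD ÷ 4.746 = 0.210704 NZD
0.210704 NZD × 0.9007 = 0.189781 AUD

HKD/AUD = 0.1898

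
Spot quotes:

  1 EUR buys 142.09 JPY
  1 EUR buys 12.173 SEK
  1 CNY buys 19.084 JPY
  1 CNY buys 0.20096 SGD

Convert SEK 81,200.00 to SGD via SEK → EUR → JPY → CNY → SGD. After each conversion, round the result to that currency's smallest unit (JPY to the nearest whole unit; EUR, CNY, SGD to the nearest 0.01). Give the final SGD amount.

SGD 9,980.72

SEK 81,200.00 ÷ 12.173 = EUR 6,670.50
EUR 6,670.50 × 142.09 = JPY 947,811
JPY 947,811 ÷ 19.084 = CNY 49,665.22
CNY 49,665.22 × 0.20096 = SGD 9,980.72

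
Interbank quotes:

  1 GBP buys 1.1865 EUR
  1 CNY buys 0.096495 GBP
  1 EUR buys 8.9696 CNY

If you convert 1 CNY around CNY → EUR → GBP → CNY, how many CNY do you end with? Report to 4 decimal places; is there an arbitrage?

Around CNY → EUR → GBP → CNY: 1 ÷ 8.9696 ÷ 1.1865 ÷ 0.096495 = 0.973765
Product < 1; profitable direction is CNY → GBP → EUR → CNY.

0.9738 (arbitrage exists)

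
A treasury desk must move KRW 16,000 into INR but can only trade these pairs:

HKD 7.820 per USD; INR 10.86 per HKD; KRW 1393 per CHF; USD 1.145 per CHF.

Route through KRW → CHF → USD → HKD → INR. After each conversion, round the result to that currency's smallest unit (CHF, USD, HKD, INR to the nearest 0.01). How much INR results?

INR 1,117.60

KRW 16,000 ÷ 1393 = CHF 11.49
CHF 11.49 × 1.145 = USD 13.16
USD 13.16 × 7.820 = HKD 102.91
HKD 102.91 × 10.86 = INR 1,117.60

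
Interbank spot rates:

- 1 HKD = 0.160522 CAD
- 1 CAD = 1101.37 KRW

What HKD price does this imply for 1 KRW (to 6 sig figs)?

1 KRW ÷ 1101.37 = 0.00090796 CAD
0.00090796 CAD ÷ 0.160522 = 0.0056563 HKD

KRW/HKD = 0.00565630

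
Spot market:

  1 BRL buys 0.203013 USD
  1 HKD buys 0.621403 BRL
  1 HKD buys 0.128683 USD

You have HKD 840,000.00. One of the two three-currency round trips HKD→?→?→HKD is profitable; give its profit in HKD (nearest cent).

Profitable loop is HKD → USD → BRL → HKD:
HKD 840,000.00 × 0.128683 = USD 108,093.72
USD 108,093.72 ÷ 0.203013 = BRL 532,447.28
BRL 532,447.28 ÷ 0.621403 = HKD 856,846.98
Profit = HKD 856,846.98 − HKD 840,000.00

Profit: HKD 16,846.98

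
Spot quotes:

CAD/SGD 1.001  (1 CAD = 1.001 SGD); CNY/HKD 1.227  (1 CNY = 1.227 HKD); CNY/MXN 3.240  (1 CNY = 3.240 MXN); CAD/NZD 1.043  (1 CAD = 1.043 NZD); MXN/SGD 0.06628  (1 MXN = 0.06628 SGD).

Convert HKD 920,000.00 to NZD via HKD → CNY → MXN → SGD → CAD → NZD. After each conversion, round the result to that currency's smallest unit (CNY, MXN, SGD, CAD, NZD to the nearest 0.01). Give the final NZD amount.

NZD 167,772.59

HKD 920,000.00 ÷ 1.227 = CNY 749,796.25
CNY 749,796.25 × 3.240 = MXN 2,429,339.85
MXN 2,429,339.85 × 0.06628 = SGD 161,016.65
SGD 161,016.65 ÷ 1.001 = CAD 160,855.79
CAD 160,855.79 × 1.043 = NZD 167,772.59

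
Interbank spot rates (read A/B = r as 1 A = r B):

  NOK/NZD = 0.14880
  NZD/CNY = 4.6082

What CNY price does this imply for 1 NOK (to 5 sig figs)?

1 NOK × 0.14880 = 0.1488 NZD
0.1488 NZD × 4.6082 = 0.6857 CNY

NOK/CNY = 0.68570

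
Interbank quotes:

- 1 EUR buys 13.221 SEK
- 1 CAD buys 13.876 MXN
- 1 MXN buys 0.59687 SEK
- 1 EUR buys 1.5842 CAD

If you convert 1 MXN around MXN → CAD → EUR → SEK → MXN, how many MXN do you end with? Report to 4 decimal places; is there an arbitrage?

Around MXN → CAD → EUR → SEK → MXN: 1 ÷ 13.876 ÷ 1.5842 × 13.221 ÷ 0.59687 = 1.007651
Product > 1; profitable direction is MXN → CAD → EUR → SEK → MXN.

1.0077 (arbitrage exists)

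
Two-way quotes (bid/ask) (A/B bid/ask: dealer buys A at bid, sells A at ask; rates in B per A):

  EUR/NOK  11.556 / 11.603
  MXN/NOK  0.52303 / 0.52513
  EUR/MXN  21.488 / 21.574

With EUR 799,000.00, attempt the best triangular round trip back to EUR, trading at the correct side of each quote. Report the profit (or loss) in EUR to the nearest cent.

Net profit: EUR 15,998.50

Best loop EUR → NOK → MXN → EUR:
EUR 799,000.00 × 11.556 (sell EUR at bid) = NOK 9,233,244.00
NOK 9,233,244.00 ÷ 0.52513 (buy MXN at ask) = MXN 17,582,777.60
MXN 17,582,777.60 ÷ 21.574 (buy EUR at ask) = EUR 814,998.50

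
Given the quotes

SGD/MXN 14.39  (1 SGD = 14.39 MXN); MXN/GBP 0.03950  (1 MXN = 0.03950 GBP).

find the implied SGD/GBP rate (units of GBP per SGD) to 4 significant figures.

1 SGD × 14.39 = 14.39 MXN
14.39 MXN × 0.03950 = 0.568405 GBP

SGD/GBP = 0.5684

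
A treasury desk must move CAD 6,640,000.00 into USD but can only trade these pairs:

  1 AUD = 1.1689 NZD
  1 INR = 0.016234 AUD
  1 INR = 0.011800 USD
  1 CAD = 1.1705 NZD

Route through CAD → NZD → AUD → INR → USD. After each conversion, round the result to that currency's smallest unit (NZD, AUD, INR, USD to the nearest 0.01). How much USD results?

CAD 6,640,000.00 × 1.1705 = NZD 7,772,120.00
NZD 7,772,120.00 ÷ 1.1689 = AUD 6,649,088.89
AUD 6,649,088.89 ÷ 0.016234 = INR 409,577,977.70
INR 409,577,977.70 × 0.011800 = USD 4,833,020.14

USD 4,833,020.14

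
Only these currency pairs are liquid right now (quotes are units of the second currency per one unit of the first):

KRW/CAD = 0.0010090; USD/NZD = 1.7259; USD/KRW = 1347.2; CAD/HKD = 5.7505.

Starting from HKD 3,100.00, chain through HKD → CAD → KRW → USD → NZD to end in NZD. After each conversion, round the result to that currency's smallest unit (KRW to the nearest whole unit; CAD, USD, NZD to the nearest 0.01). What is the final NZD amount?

NZD 684.46

HKD 3,100.00 ÷ 5.7505 = CAD 539.08
CAD 539.08 ÷ 0.0010090 = KRW 534,272
KRW 534,272 ÷ 1347.2 = USD 396.58
USD 396.58 × 1.7259 = NZD 684.46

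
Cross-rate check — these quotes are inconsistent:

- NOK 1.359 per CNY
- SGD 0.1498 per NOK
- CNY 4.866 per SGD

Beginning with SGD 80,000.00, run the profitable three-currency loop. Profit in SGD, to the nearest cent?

Profit: SGD 758.20

Profitable loop is SGD → NOK → CNY → SGD:
SGD 80,000.00 ÷ 0.1498 = NOK 534,045.39
NOK 534,045.39 ÷ 1.359 = CNY 392,969.38
CNY 392,969.38 ÷ 4.866 = SGD 80,758.20
Profit = SGD 80,758.20 − SGD 80,000.00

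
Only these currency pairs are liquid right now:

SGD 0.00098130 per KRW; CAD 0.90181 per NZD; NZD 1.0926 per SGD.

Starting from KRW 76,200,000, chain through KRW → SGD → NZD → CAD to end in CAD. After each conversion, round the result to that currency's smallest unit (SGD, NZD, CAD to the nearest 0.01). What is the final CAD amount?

KRW 76,200,000 × 0.00098130 = SGD 74,775.06
SGD 74,775.06 × 1.0926 = NZD 81,699.23
NZD 81,699.23 × 0.90181 = CAD 73,677.18

CAD 73,677.18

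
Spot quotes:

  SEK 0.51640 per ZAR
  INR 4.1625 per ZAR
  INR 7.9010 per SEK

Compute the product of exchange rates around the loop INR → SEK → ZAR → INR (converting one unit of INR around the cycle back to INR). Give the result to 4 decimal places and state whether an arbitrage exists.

Around INR → SEK → ZAR → INR: 1 ÷ 7.9010 ÷ 0.51640 × 4.1625 = 1.020201
Product > 1; profitable direction is INR → SEK → ZAR → INR.

1.0202 (arbitrage exists)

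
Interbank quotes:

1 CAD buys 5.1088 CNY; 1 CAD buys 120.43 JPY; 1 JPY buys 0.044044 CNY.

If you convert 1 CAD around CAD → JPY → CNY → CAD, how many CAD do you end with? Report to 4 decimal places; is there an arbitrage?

Around CAD → JPY → CNY → CAD: 1 × 120.43 × 0.044044 ÷ 5.1088 = 1.038251
Product > 1; profitable direction is CAD → JPY → CNY → CAD.

1.0383 (arbitrage exists)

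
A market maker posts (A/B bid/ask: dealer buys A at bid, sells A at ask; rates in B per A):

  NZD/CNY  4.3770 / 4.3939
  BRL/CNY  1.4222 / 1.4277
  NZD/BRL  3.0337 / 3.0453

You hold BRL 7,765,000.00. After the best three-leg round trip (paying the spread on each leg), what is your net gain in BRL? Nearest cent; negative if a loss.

Net profit: BRL 52,195.34

Best loop BRL → NZD → CNY → BRL:
BRL 7,765,000.00 ÷ 3.0453 (buy NZD at ask) = NZD 2,549,830.89
NZD 2,549,830.89 × 4.3770 (sell NZD at bid) = CNY 11,160,609.79
CNY 11,160,609.79 ÷ 1.4277 (buy BRL at ask) = BRL 7,817,195.34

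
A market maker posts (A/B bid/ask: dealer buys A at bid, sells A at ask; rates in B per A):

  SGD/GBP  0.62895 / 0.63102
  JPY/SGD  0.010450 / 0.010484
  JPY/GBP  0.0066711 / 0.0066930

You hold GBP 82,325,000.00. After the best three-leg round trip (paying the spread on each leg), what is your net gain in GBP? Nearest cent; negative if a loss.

Best loop GBP → SGD → JPY → GBP:
GBP 82,325,000.00 ÷ 0.63102 (buy SGD at ask) = SGD 130,463,376.76
SGD 130,463,376.76 ÷ 0.010484 (buy JPY at ask) = JPY 12,444,045,856
JPY 12,444,045,856 × 0.0066711 (sell JPY at bid) = GBP 83,015,474.31

Net profit: GBP 690,474.31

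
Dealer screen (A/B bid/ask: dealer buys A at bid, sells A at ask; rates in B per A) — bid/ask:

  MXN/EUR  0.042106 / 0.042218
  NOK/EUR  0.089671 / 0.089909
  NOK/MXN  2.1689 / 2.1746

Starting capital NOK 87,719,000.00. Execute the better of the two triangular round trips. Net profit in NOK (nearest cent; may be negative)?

Best loop NOK → MXN → EUR → NOK:
NOK 87,719,000.00 × 2.1689 (sell NOK at bid) = MXN 190,253,739.10
MXN 190,253,739.10 × 0.042106 (sell MXN at bid) = EUR 8,010,823.94
EUR 8,010,823.94 ÷ 0.089909 (buy NOK at ask) = NOK 89,099,244.11

Net profit: NOK 1,380,244.11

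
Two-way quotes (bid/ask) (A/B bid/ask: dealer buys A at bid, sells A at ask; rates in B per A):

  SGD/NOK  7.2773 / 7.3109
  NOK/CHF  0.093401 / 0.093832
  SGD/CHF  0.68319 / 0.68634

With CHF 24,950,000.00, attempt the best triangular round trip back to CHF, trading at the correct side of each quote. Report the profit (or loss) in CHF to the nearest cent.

Best loop CHF → NOK → SGD → CHF:
CHF 24,950,000.00 ÷ 0.093832 (buy NOK at ask) = NOK 265,900,758.80
NOK 265,900,758.80 ÷ 7.3109 (buy SGD at ask) = SGD 36,370,454.91
SGD 36,370,454.91 × 0.68319 (sell SGD at bid) = CHF 24,847,931.09

Net result: CHF -102,068.91 (no profitable arbitrage after spreads)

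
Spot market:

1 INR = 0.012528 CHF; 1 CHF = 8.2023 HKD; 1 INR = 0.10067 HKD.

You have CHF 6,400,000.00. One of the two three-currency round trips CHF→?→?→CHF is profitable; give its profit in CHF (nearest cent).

Profitable loop is CHF → HKD → INR → CHF:
CHF 6,400,000.00 × 8.2023 = HKD 52,494,720.00
HKD 52,494,720.00 ÷ 0.10067 = INR 521,453,461.81
INR 521,453,461.81 × 0.012528 = CHF 6,532,768.97
Profit = CHF 6,532,768.97 − CHF 6,400,000.00

Profit: CHF 132,768.97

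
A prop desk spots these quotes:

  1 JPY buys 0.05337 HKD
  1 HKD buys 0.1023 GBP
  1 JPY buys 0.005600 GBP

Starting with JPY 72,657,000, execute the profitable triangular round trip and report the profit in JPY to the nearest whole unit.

Profit: JPY 1,866,399

Profitable loop is JPY → GBP → HKD → JPY:
JPY 72,657,000 × 0.005600 = GBP 406,879.20
GBP 406,879.20 ÷ 0.1023 = HKD 3,977,313.78
HKD 3,977,313.78 ÷ 0.05337 = JPY 74,523,399
Profit = JPY 74,523,399 − JPY 72,657,000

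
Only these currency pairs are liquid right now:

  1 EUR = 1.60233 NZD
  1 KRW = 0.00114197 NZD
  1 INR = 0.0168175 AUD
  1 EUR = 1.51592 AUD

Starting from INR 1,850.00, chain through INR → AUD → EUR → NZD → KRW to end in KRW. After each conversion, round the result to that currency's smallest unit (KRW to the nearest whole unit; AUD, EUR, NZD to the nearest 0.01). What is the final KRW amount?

KRW 28,792

INR 1,850.00 × 0.0168175 = AUD 31.11
AUD 31.11 ÷ 1.51592 = EUR 20.52
EUR 20.52 × 1.60233 = NZD 32.88
NZD 32.88 ÷ 0.00114197 = KRW 28,792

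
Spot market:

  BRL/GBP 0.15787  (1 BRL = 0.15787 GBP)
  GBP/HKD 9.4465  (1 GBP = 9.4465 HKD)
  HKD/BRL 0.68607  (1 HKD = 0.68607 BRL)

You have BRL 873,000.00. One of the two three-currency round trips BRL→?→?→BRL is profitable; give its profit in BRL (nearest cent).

Profitable loop is BRL → GBP → HKD → BRL:
BRL 873,000.00 × 0.15787 = GBP 137,820.51
GBP 137,820.51 × 9.4465 = HKD 1,301,921.45
HKD 1,301,921.45 × 0.68607 = BRL 893,209.25
Profit = BRL 893,209.25 − BRL 873,000.00

Profit: BRL 20,209.25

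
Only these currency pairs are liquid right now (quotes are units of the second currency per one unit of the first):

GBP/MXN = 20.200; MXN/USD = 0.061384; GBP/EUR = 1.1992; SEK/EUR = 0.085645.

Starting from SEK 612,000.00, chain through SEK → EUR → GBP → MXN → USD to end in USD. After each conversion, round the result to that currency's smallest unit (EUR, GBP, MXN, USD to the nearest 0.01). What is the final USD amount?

SEK 612,000.00 × 0.085645 = EUR 52,414.74
EUR 52,414.74 ÷ 1.1992 = GBP 43,708.09
GBP 43,708.09 × 20.200 = MXN 882,903.42
MXN 882,903.42 × 0.061384 = USD 54,196.14

USD 54,196.14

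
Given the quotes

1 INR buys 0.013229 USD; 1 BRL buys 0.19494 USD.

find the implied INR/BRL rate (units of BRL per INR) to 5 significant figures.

1 INR × 0.013229 = 0.013229 USD
0.013229 USD ÷ 0.19494 = 0.0678619 BRL

INR/BRL = 0.067862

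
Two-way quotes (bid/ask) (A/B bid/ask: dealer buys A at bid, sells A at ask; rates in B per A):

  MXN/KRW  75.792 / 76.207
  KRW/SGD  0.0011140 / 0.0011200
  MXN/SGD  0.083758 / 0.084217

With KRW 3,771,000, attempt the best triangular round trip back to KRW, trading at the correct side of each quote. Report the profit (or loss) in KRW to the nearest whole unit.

Best loop KRW → SGD → MXN → KRW:
KRW 3,771,000 × 0.0011140 (sell KRW at bid) = SGD 4,200.89
SGD 4,200.89 ÷ 0.084217 (buy MXN at ask) = MXN 49,881.78
MXN 49,881.78 × 75.792 (sell MXN at bid) = KRW 3,780,640

Net profit: KRW 9,640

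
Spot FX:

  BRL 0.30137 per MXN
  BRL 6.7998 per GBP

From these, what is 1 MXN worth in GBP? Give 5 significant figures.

1 MXN × 0.30137 = 0.30137 BRL
0.30137 BRL ÷ 6.7998 = 0.0443204 GBP

MXN/GBP = 0.044320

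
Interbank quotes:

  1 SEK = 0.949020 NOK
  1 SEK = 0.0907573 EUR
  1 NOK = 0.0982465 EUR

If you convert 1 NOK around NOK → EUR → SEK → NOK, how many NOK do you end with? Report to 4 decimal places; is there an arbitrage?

1.0273 (arbitrage exists)

Around NOK → EUR → SEK → NOK: 1 × 0.0982465 ÷ 0.0907573 × 0.949020 = 1.027332
Product > 1; profitable direction is NOK → EUR → SEK → NOK.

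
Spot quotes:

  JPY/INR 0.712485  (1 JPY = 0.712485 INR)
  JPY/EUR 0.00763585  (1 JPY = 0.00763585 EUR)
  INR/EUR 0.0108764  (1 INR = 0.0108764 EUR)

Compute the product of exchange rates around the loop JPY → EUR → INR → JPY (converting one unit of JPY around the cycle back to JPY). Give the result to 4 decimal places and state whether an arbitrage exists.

Around JPY → EUR → INR → JPY: 1 × 0.00763585 ÷ 0.0108764 ÷ 0.712485 = 0.985364
Product < 1; profitable direction is JPY → INR → EUR → JPY.

0.9854 (arbitrage exists)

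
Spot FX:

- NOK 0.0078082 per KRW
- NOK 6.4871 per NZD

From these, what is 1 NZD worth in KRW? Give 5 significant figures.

NZD/KRW = 830.81

1 NZD × 6.4871 = 6.4871 NOK
6.4871 NOK ÷ 0.0078082 = 830.806 KRW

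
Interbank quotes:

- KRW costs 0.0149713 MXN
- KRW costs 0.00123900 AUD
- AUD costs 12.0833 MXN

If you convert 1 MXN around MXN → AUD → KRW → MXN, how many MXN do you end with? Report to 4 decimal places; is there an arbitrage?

1.0000 (no arbitrage)

Around MXN → AUD → KRW → MXN: 1 ÷ 12.0833 ÷ 0.00123900 × 0.0149713 = 1.000006
Product ≈ 1 (deviation 0.001%, within rounding noise).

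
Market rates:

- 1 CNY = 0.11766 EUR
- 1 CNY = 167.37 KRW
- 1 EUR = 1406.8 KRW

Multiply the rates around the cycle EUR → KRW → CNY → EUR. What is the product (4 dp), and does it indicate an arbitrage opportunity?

0.9890 (arbitrage exists)

Around EUR → KRW → CNY → EUR: 1 × 1406.8 ÷ 167.37 × 0.11766 = 0.988971
Product < 1; profitable direction is EUR → CNY → KRW → EUR.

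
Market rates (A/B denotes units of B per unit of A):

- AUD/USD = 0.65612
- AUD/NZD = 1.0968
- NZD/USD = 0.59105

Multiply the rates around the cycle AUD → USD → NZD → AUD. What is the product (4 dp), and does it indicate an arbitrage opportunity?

1.0121 (arbitrage exists)

Around AUD → USD → NZD → AUD: 1 × 0.65612 ÷ 0.59105 ÷ 1.0968 = 1.012119
Product > 1; profitable direction is AUD → USD → NZD → AUD.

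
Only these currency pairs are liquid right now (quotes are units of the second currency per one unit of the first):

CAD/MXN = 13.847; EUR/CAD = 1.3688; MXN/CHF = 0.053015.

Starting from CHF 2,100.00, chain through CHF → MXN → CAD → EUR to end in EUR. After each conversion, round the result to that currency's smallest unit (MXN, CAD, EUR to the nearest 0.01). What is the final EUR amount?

CHF 2,100.00 ÷ 0.053015 = MXN 39,611.43
MXN 39,611.43 ÷ 13.847 = CAD 2,860.65
CAD 2,860.65 ÷ 1.3688 = EUR 2,089.90

EUR 2,089.90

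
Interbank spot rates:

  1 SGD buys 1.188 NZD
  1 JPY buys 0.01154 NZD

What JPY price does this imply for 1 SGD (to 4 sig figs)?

1 SGD × 1.188 = 1.188 NZD
1.188 NZD ÷ 0.01154 = 102.946 JPY

SGD/JPY = 102.9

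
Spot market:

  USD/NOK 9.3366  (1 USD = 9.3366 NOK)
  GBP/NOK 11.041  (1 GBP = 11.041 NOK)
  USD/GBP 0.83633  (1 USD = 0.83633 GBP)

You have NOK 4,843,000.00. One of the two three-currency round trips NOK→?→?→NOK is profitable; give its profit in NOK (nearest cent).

Profitable loop is NOK → GBP → USD → NOK:
NOK 4,843,000.00 ÷ 11.041 = GBP 438,637.80
GBP 438,637.80 ÷ 0.83633 = USD 524,479.34
USD 524,479.34 × 9.3366 = NOK 4,896,853.78
Profit = NOK 4,896,853.78 − NOK 4,843,000.00

Profit: NOK 53,853.78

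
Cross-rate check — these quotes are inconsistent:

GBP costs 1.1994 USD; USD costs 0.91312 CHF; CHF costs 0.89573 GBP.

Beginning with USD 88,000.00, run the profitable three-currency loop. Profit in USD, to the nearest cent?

Profitable loop is USD → GBP → CHF → USD:
USD 88,000.00 ÷ 1.1994 = GBP 73,370.02
GBP 73,370.02 ÷ 0.89573 = CHF 81,910.86
CHF 81,910.86 ÷ 0.91312 = USD 89,704.38
Profit = USD 89,704.38 − USD 88,000.00

Profit: USD 1,704.38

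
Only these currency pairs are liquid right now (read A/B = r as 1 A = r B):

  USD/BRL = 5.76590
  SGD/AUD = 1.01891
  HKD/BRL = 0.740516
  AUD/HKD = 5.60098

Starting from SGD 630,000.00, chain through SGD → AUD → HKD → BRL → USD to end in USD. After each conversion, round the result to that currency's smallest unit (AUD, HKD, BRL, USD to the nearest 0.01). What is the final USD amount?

SGD 630,000.00 × 1.01891 = AUD 641,913.30
AUD 641,913.30 × 5.60098 = HKD 3,595,343.56
HKD 3,595,343.56 × 0.740516 = BRL 2,662,409.43
BRL 2,662,409.43 ÷ 5.76590 = USD 461,750.89

USD 461,750.89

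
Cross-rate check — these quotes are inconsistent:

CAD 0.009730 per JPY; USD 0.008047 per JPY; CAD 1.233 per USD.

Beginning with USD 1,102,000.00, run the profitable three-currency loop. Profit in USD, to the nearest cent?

Profitable loop is USD → CAD → JPY → USD:
USD 1,102,000.00 × 1.233 = CAD 1,358,766.00
CAD 1,358,766.00 ÷ 0.009730 = JPY 139,647,071
JPY 139,647,071 × 0.008047 = USD 1,123,739.98
Profit = USD 1,123,739.98 − USD 1,102,000.00

Profit: USD 21,739.98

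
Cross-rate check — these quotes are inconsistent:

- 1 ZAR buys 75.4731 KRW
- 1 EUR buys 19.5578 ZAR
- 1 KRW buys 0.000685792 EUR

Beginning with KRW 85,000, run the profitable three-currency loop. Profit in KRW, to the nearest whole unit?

Profit: KRW 1,045

Profitable loop is KRW → EUR → ZAR → KRW:
KRW 85,000 × 0.000685792 = EUR 58.29
EUR 58.29 × 19.5578 = ZAR 1,140.07
ZAR 1,140.07 × 75.4731 = KRW 86,045
Profit = KRW 86,045 − KRW 85,000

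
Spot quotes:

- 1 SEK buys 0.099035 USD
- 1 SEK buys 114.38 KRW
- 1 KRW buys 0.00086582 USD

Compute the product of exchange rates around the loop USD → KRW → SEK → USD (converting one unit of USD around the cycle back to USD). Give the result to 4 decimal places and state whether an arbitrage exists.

Around USD → KRW → SEK → USD: 1 ÷ 0.00086582 ÷ 114.38 × 0.099035 = 1.000025
Product ≈ 1 (deviation 0.003%, within rounding noise).

1.0000 (no arbitrage)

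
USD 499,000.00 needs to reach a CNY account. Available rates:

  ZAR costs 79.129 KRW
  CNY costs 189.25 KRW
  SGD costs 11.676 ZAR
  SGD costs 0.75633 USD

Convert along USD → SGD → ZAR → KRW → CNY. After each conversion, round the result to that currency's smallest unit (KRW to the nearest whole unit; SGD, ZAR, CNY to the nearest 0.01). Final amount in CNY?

CNY 3,220,943.42

USD 499,000.00 ÷ 0.75633 = SGD 659,764.92
SGD 659,764.92 × 11.676 = ZAR 7,703,415.21
ZAR 7,703,415.21 × 79.129 = KRW 609,563,542
KRW 609,563,542 ÷ 189.25 = CNY 3,220,943.42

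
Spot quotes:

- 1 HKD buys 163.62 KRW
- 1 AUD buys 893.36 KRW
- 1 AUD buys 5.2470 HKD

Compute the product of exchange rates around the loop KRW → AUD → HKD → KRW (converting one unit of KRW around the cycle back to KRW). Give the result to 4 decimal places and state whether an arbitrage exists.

Around KRW → AUD → HKD → KRW: 1 ÷ 893.36 × 5.2470 × 163.62 = 0.960995
Product < 1; profitable direction is KRW → HKD → AUD → KRW.

0.9610 (arbitrage exists)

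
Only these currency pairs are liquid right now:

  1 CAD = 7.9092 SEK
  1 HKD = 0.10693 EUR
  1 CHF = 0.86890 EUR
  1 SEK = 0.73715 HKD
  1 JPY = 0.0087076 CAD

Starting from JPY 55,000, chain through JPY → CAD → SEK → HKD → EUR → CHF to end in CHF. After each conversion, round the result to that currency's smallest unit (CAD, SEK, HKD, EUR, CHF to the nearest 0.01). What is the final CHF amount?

CHF 343.62

JPY 55,000 × 0.0087076 = CAD 478.92
CAD 478.92 × 7.9092 = SEK 3,787.87
SEK 3,787.87 × 0.73715 = HKD 2,792.23
HKD 2,792.23 × 0.10693 = EUR 298.57
EUR 298.57 ÷ 0.86890 = CHF 343.62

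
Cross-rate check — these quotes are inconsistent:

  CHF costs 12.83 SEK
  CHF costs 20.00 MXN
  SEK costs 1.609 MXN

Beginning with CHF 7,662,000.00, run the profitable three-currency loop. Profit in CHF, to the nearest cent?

Profit: CHF 246,513.36

Profitable loop is CHF → SEK → MXN → CHF:
CHF 7,662,000.00 × 12.83 = SEK 98,303,460.00
SEK 98,303,460.00 × 1.609 = MXN 158,170,267.14
MXN 158,170,267.14 ÷ 20.00 = CHF 7,908,513.36
Profit = CHF 7,908,513.36 − CHF 7,662,000.00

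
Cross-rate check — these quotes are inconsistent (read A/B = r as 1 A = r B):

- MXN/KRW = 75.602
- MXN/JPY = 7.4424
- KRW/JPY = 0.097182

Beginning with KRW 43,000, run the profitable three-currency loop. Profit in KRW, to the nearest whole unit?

Profit: KRW 557

Profitable loop is KRW → MXN → JPY → KRW:
KRW 43,000 ÷ 75.602 = MXN 568.77
MXN 568.77 × 7.4424 = JPY 4,233
JPY 4,233 ÷ 0.097182 = KRW 43,557
Profit = KRW 43,557 − KRW 43,000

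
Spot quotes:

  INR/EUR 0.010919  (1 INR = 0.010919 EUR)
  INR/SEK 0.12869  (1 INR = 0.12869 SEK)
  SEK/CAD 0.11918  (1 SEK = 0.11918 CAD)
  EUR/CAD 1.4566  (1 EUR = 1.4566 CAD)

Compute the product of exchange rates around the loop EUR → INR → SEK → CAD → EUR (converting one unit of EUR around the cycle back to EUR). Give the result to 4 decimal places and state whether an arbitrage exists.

0.9643 (arbitrage exists)

Around EUR → INR → SEK → CAD → EUR: 1 ÷ 0.010919 × 0.12869 × 0.11918 ÷ 1.4566 = 0.964329
Product < 1; profitable direction is EUR → CAD → SEK → INR → EUR.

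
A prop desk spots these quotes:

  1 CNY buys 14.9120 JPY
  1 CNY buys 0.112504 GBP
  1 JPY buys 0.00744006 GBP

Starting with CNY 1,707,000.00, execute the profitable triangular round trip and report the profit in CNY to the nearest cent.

Profit: CNY 23,968.45

Profitable loop is CNY → GBP → JPY → CNY:
CNY 1,707,000.00 × 0.112504 = GBP 192,044.33
GBP 192,044.33 ÷ 0.00744006 = JPY 25,812,202
JPY 25,812,202 ÷ 14.9120 = CNY 1,730,968.45
Profit = CNY 1,730,968.45 − CNY 1,707,000.00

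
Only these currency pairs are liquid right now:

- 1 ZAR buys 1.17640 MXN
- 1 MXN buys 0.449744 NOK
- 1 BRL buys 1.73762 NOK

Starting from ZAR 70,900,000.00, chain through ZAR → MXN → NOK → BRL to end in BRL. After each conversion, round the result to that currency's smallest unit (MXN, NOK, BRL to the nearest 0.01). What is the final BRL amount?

BRL 21,587,970.83

ZAR 70,900,000.00 × 1.17640 = MXN 83,406,760.00
MXN 83,406,760.00 × 0.449744 = NOK 37,511,689.87
NOK 37,511,689.87 ÷ 1.73762 = BRL 21,587,970.83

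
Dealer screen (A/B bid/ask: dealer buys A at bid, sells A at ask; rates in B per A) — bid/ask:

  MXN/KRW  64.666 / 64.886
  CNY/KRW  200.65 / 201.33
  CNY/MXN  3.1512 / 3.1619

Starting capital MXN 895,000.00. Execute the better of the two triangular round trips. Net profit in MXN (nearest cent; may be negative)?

Net profit: MXN 10,871.31

Best loop MXN → KRW → CNY → MXN:
MXN 895,000.00 × 64.666 (sell MXN at bid) = KRW 57,876,070
KRW 57,876,070 ÷ 201.33 (buy CNY at ask) = CNY 287,468.68
CNY 287,468.68 × 3.1512 (sell CNY at bid) = MXN 905,871.31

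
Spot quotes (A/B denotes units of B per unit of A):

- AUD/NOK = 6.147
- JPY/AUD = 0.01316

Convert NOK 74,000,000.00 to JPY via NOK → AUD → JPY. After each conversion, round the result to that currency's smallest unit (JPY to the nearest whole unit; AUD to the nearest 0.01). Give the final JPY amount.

JPY 914,771,483

NOK 74,000,000.00 ÷ 6.147 = AUD 12,038,392.71
AUD 12,038,392.71 ÷ 0.01316 = JPY 914,771,483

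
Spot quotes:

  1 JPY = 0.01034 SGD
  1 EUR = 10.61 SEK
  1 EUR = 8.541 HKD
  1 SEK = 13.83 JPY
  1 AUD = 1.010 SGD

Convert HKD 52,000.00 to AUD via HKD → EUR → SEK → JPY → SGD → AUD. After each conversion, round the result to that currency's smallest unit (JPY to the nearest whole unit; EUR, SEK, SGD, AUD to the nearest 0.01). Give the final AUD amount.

HKD 52,000.00 ÷ 8.541 = EUR 6,088.28
EUR 6,088.28 × 10.61 = SEK 64,596.65
SEK 64,596.65 × 13.83 = JPY 893,372
JPY 893,372 × 0.01034 = SGD 9,237.47
SGD 9,237.47 ÷ 1.010 = AUD 9,146.01

AUD 9,146.01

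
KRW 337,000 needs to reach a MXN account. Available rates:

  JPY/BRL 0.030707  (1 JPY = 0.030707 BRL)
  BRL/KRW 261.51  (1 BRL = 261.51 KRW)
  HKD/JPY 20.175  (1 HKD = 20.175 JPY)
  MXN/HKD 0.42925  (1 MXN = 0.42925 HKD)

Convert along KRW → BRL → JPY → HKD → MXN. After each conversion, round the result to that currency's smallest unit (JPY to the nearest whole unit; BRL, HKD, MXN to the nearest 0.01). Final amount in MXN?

MXN 4,846.01

KRW 337,000 ÷ 261.51 = BRL 1,288.67
BRL 1,288.67 ÷ 0.030707 = JPY 41,967
JPY 41,967 ÷ 20.175 = HKD 2,080.15
HKD 2,080.15 ÷ 0.42925 = MXN 4,846.01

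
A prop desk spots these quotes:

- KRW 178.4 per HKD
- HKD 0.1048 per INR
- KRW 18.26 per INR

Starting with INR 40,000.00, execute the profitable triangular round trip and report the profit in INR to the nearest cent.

Profitable loop is INR → HKD → KRW → INR:
INR 40,000.00 × 0.1048 = HKD 4,192.00
HKD 4,192.00 × 178.4 = KRW 747,853
KRW 747,853 ÷ 18.26 = INR 40,955.79
Profit = INR 40,955.79 − INR 40,000.00

Profit: INR 955.79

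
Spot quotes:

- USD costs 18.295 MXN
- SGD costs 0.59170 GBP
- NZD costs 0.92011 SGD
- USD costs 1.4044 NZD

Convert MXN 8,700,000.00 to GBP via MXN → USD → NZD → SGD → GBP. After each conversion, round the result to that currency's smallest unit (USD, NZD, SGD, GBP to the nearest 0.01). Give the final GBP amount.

MXN 8,700,000.00 ÷ 18.295 = USD 475,539.76
USD 475,539.76 × 1.4044 = NZD 667,848.04
NZD 667,848.04 × 0.92011 = SGD 614,493.66
SGD 614,493.66 × 0.59170 = GBP 363,595.90

GBP 363,595.90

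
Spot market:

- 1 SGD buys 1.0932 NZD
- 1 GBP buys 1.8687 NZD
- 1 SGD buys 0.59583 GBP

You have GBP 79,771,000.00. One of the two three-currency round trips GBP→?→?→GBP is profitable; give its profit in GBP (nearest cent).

Profit: GBP 1,476,005.83

Profitable loop is GBP → NZD → SGD → GBP:
GBP 79,771,000.00 × 1.8687 = NZD 149,068,067.70
NZD 149,068,067.70 ÷ 1.0932 = SGD 136,359,374.04
SGD 136,359,374.04 × 0.59583 = GBP 81,247,005.83
Profit = GBP 81,247,005.83 − GBP 79,771,000.00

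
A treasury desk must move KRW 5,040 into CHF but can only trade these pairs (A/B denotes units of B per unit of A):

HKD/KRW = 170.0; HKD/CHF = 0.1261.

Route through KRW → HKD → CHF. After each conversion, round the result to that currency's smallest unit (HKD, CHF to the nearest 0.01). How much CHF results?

CHF 3.74

KRW 5,040 ÷ 170.0 = HKD 29.65
HKD 29.65 × 0.1261 = CHF 3.74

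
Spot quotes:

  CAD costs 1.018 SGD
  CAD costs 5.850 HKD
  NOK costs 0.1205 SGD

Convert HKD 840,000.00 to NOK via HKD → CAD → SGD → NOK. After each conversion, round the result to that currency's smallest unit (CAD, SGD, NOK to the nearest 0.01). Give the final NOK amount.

HKD 840,000.00 ÷ 5.850 = CAD 143,589.74
CAD 143,589.74 × 1.018 = SGD 146,174.36
SGD 146,174.36 ÷ 0.1205 = NOK 1,213,065.23

NOK 1,213,065.23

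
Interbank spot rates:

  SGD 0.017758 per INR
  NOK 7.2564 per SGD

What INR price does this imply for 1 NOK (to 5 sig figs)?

NOK/INR = 7.7604

1 NOK ÷ 7.2564 = 0.137809 SGD
0.137809 SGD ÷ 0.017758 = 7.76041 INR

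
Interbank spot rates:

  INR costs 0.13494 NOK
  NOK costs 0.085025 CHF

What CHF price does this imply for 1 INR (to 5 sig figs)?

INR/CHF = 0.011473

1 INR × 0.13494 = 0.13494 NOK
0.13494 NOK × 0.085025 = 0.0114733 CHF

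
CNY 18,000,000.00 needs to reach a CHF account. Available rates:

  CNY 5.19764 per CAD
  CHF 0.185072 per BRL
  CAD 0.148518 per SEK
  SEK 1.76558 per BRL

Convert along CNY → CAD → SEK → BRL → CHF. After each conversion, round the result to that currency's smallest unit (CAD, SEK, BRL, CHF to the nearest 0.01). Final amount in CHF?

CHF 2,444,221.36

CNY 18,000,000.00 ÷ 5.19764 = CAD 3,463,110.18
CAD 3,463,110.18 ÷ 0.148518 = SEK 23,317,780.88
SEK 23,317,780.88 ÷ 1.76558 = BRL 13,206,867.36
BRL 13,206,867.36 × 0.185072 = CHF 2,444,221.36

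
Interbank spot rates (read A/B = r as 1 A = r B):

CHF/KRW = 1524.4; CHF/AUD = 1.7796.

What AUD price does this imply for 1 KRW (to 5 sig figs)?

1 KRW ÷ 1524.4 = 0.000655996 CHF
0.000655996 CHF × 1.7796 = 0.00116741 AUD

KRW/AUD = 0.0011674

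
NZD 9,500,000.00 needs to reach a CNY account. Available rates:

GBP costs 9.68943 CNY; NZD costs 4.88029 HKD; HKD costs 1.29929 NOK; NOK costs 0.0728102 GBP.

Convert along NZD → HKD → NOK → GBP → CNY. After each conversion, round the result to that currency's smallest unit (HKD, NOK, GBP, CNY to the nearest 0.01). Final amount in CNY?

CNY 42,497,735.04

NZD 9,500,000.00 × 4.88029 = HKD 46,362,755.00
HKD 46,362,755.00 × 1.29929 = NOK 60,238,663.94
NOK 60,238,663.94 × 0.0728102 = GBP 4,385,989.17
GBP 4,385,989.17 × 9.68943 = CNY 42,497,735.04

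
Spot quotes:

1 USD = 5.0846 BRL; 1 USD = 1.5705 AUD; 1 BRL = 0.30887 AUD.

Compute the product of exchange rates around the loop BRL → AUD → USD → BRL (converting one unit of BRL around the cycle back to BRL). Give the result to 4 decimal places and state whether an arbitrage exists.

1.0000 (no arbitrage)

Around BRL → AUD → USD → BRL: 1 × 0.30887 ÷ 1.5705 × 5.0846 = 0.999988
Product ≈ 1 (deviation 0.001%, within rounding noise).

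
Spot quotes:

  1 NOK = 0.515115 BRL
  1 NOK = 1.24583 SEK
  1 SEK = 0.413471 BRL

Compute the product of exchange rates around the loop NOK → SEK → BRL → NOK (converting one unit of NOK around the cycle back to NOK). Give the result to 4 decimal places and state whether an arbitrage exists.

Around NOK → SEK → BRL → NOK: 1 × 1.24583 × 0.413471 ÷ 0.515115 = 0.999999
Product ≈ 1 (deviation 0.000%, within rounding noise).

1.0000 (no arbitrage)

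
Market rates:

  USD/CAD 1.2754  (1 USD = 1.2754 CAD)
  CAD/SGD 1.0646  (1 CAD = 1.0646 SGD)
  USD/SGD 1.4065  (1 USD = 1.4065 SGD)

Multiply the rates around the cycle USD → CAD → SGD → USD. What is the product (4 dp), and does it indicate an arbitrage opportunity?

0.9654 (arbitrage exists)

Around USD → CAD → SGD → USD: 1 × 1.2754 × 1.0646 ÷ 1.4065 = 0.965369
Product < 1; profitable direction is USD → SGD → CAD → USD.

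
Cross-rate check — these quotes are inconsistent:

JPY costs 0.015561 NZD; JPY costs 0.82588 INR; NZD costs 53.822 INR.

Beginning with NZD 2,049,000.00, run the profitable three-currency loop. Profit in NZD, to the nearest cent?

Profit: NZD 28,889.00

Profitable loop is NZD → INR → JPY → NZD:
NZD 2,049,000.00 × 53.822 = INR 110,281,278.00
INR 110,281,278.00 ÷ 0.82588 = JPY 133,531,842
JPY 133,531,842 × 0.015561 = NZD 2,077,889.00
Profit = NZD 2,077,889.00 − NZD 2,049,000.00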